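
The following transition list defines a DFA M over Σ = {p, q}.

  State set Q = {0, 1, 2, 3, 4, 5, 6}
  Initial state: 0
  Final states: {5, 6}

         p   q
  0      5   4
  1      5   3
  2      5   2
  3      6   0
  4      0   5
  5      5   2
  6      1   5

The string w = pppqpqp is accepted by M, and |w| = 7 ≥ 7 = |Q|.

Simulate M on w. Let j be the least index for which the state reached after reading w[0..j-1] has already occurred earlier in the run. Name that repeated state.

5

State sequence: 0 -p-> 5 -p-> 5 -p-> 5 -q-> 2 -p-> 5 -q-> 2 -p-> 5
First repeat at step 2: 5 was already visited.

The earliest repeat is at step j = 2: M is in 5, which it already visited at step i = 1.
Pumping length from the standard proof: p = 7 (the number of states). The repeated state found above gives |xy| = j ≤ 7 and |y| = j − i ≥ 1.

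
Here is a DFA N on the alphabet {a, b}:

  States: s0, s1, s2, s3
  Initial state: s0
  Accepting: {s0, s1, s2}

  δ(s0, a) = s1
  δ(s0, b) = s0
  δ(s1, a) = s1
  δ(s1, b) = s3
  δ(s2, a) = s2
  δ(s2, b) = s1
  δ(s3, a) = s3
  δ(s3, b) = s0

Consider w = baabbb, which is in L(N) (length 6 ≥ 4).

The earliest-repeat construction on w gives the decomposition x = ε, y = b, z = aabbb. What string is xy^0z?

aabbb

xy⁰z = xz = ε·aabbb = aabbb.
Reading y = b takes N from s0 back to s0, so after x the machine is still in s0, and z then leads to the accepting state s0. Hence aabbb ∈ L(N).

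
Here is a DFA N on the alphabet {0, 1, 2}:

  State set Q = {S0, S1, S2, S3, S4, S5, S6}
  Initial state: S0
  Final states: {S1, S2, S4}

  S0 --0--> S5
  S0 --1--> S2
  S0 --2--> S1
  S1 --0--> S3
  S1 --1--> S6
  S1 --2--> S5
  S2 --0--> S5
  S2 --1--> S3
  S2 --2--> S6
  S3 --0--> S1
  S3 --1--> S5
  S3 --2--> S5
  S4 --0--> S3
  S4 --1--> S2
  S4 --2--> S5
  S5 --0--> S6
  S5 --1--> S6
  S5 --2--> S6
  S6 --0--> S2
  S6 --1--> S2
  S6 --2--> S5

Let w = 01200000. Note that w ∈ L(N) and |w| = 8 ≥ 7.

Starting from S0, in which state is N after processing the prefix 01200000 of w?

S2

State sequence: S0 -0-> S5 -1-> S6 -2-> S5 -0-> S6 -0-> S2 -0-> S5 -0-> S6 -0-> S2

After reading 8 characters, N is in state S2.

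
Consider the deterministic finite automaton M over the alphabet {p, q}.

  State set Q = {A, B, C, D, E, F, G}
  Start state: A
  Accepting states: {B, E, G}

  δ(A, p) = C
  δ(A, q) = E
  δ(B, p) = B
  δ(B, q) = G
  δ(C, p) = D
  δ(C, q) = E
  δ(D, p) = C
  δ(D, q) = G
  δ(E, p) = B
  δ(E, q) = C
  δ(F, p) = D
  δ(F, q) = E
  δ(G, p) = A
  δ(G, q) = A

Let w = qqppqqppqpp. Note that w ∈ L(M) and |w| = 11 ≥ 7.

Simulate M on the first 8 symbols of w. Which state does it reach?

C

Run of M on the first 8 characters of w = q q p p q q p p:
  step 0: A  (start)
  step 1: E  (read q: A→E)
  step 2: C  (read q: E→C)
  step 3: D  (read p: C→D)
  step 4: C  (read p: D→C)
  step 5: E  (read q: C→E)
  step 6: C  (read q: E→C)
  step 7: D  (read p: C→D)
  step 8: C  (read p: D→C)

After reading 8 characters, M is in state C.
(This kind of state-tracing is the core of the pumping-lemma construction: with 7 states, pigeonhole forces a repeat within the first 7 steps.)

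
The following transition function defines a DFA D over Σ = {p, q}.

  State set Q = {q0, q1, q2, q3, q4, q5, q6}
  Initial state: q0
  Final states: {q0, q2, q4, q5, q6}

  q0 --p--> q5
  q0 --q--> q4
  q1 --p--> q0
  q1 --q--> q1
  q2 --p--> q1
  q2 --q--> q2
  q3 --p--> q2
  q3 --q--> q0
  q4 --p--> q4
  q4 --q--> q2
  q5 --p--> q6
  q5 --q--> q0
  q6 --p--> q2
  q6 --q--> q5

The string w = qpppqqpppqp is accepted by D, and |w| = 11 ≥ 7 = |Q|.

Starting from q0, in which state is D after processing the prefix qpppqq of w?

q2

Run of D on the first 6 characters of w = q p p p q q:
  step 0: q0  (start)
  step 1: q4  (read q: q0→q4)
  step 2: q4  (read p: q4→q4)
  step 3: q4  (read p: q4→q4)
  step 4: q4  (read p: q4→q4)
  step 5: q2  (read q: q4→q2)
  step 6: q2  (read q: q2→q2)

After reading 6 characters, D is in state q2.
(This kind of state-tracing is the core of the pumping-lemma construction: with 7 states, pigeonhole forces a repeat within the first 7 steps.)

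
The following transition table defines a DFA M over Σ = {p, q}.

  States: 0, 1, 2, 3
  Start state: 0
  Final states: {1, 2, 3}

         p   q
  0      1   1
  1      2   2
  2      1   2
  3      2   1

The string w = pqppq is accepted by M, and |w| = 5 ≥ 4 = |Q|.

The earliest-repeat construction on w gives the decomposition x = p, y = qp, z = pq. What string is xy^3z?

xy^3z = p·qp·qp·qp·pq = pqpqpqppq.
Reading y = qp takes M from 1 back to 1, so after x·y·y·y the machine is still in 1, and z then leads to the accepting state 2. Hence pqpqpqppq ∈ L(M).

pqpqpqppq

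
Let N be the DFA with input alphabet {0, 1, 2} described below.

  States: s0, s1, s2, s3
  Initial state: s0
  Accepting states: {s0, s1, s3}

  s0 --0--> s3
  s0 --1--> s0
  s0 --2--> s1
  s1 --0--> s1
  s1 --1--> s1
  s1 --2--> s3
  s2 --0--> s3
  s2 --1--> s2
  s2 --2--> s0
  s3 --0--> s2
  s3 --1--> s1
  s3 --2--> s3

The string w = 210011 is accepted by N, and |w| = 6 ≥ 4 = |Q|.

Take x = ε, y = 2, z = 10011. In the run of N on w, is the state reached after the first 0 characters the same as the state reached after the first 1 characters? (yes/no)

Run of N on the first 1 characters of w = 2:
  step 0: s0  (start)
  step 1: s1  (read 2: s0→s1)

After x (step 0): s0. After xy (step 1): s1.
They differ (s0 ≠ s1), so y is not a cycle from the state after x; this split is not the one the pumping-lemma construction produces, and pumping y need not keep the string in L(N).

no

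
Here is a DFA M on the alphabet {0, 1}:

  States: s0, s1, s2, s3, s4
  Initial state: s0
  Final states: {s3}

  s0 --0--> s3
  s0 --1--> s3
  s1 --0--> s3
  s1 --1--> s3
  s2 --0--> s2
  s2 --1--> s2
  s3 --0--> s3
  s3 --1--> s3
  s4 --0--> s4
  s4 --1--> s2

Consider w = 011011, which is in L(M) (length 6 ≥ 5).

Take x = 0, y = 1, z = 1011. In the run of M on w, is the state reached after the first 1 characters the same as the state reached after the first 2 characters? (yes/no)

yes

Run of M on the first 2 characters of w = 0 1:
  step 0: s0  (start)
  step 1: s3  (read 0: s0→s3)
  step 2: s3  (read 1: s3→s3)

After x (step 1): s3. After xy (step 2): s3.
They match, so y = 1 drives M around a cycle from s3 back to itself; pumping y any number of times keeps M in s3 before reading z, and xyⁱz ∈ L(M) for every i ≥ 0.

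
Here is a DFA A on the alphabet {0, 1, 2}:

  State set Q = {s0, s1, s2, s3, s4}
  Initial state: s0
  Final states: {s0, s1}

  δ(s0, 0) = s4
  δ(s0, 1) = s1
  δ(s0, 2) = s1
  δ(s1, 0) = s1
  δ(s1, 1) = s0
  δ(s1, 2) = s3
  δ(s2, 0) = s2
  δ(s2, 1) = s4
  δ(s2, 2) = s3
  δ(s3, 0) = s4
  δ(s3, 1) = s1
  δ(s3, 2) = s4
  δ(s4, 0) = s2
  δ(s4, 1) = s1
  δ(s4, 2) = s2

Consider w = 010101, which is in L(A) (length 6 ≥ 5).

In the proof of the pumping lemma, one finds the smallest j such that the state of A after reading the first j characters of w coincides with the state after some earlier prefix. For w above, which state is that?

State sequence: s0 -0-> s4 -1-> s1 -0-> s1 -1-> s0 -0-> s4 -1-> s1
First repeat at step 3: s1 was already visited.

The earliest repeat is at step j = 3: A is in s1, which it already visited at step i = 2.
The DFA has 5 states, so the proof of the pumping lemma guarantees a repeated state among the first 5+1 visited; the segment between the two visits is the pumpable y.

s1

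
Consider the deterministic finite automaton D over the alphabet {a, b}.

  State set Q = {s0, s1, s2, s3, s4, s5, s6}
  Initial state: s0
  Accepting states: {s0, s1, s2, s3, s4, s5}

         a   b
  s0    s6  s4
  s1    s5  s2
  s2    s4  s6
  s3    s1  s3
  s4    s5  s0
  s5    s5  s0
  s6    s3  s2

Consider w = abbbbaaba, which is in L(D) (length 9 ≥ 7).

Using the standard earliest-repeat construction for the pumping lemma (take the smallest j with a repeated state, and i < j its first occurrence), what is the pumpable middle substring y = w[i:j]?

bb

Run of D on w = a b b b b a a b a:
  step 0: s0  (start)
  step 1: s6  (read a: s0→s6)
  step 2: s2  (read b: s6→s2)
  step 3: s6  (read b: s2→s6)   ← first repeat (s6 seen earlier)
  step 4: s2  (read b: s6→s2)
  step 5: s6  (read b: s2→s6)
  step 6: s3  (read a: s6→s3)
  step 7: s1  (read a: s3→s1)
  step 8: s2  (read b: s1→s2)
  step 9: s4  (read a: s2→s4)

So i = 1, j = 3, giving x = w[0:1] = a, y = w[1:3] = bb, z = w[3:9] = bbaaba.
Check: |xy| = 3 ≤ 7 and |y| = 2 ≥ 1. Reading y takes D from s6 back to s6, so every xyⁱz is accepted.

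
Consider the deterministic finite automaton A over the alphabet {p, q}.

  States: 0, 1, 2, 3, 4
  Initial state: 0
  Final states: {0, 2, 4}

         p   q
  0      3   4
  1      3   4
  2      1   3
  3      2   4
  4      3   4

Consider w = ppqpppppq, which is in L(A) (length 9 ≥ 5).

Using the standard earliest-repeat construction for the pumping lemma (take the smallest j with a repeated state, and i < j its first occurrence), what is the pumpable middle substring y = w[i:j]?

State sequence: 0 -p-> 3 -p-> 2 -q-> 3 -p-> 2 -p-> 1 -p-> 3 -p-> 2 -p-> 1 -q-> 4
First repeat at step 3: 3 was already visited.

So i = 1, j = 3, giving x = w[0:1] = p, y = w[1:3] = pq, z = w[3:9] = pppppq.
Check: |xy| = 3 ≤ 5 and |y| = 2 ≥ 1. Reading y takes A from 3 back to 3, so every xyⁱz is accepted.

pq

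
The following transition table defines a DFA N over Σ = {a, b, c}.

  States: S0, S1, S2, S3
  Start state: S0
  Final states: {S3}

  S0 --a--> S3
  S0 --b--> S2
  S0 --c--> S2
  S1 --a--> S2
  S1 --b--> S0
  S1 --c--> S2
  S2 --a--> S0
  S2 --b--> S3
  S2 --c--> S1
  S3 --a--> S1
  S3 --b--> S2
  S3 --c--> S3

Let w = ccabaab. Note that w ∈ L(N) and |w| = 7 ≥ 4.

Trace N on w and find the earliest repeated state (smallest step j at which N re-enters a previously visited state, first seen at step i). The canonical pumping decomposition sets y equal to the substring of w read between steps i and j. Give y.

ca

Run of N on w = c c a b a a b:
  step 0: S0  (start)
  step 1: S2  (read c: S0→S2)
  step 2: S1  (read c: S2→S1)
  step 3: S2  (read a: S1→S2)   ← first repeat (S2 seen earlier)
  step 4: S3  (read b: S2→S3)
  step 5: S1  (read a: S3→S1)
  step 6: S2  (read a: S1→S2)
  step 7: S3  (read b: S2→S3)

So i = 1, j = 3, giving x = w[0:1] = c, y = w[1:3] = ca, z = w[3:7] = baab.
Check: |xy| = 3 ≤ 4 and |y| = 2 ≥ 1. Reading y takes N from S2 back to S2, so every xyⁱz is accepted.
Pumping length from the standard proof: p = 4 (the number of states). The repeated state found above gives |xy| = j ≤ 4 and |y| = j − i ≥ 1.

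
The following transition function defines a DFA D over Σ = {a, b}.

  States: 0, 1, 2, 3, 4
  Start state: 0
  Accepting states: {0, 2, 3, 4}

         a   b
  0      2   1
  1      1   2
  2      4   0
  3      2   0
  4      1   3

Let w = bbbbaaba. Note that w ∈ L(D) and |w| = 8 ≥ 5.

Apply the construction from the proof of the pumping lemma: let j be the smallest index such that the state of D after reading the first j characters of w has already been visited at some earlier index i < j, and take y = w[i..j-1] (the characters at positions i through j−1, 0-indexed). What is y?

bbb

Run of D on w = b b b b a a b a:
  step 0: 0  (start)
  step 1: 1  (read b: 0→1)
  step 2: 2  (read b: 1→2)
  step 3: 0  (read b: 2→0)   ← first repeat (0 seen earlier)
  step 4: 1  (read b: 0→1)
  step 5: 1  (read a: 1→1)
  step 6: 1  (read a: 1→1)
  step 7: 2  (read b: 1→2)
  step 8: 4  (read a: 2→4)

So i = 0, j = 3, giving x = w[0:0] = ε, y = w[0:3] = bbb, z = w[3:8] = baaba.
Check: |xy| = 3 ≤ 5 and |y| = 3 ≥ 1. Reading y takes D from 0 back to 0, so every xyⁱz is accepted.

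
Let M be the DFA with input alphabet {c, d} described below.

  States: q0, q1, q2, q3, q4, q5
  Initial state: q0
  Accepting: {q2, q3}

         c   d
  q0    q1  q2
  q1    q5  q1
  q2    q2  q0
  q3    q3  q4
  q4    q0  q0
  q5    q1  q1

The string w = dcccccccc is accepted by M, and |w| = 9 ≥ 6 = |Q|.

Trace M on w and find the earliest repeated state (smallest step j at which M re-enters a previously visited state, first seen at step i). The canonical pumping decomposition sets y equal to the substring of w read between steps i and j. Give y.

Run of M on w = d c c c c c c c c:
  step 0: q0  (start)
  step 1: q2  (read d: q0→q2)
  step 2: q2  (read c: q2→q2)   ← first repeat (q2 seen earlier)
  step 3: q2  (read c: q2→q2)
  step 4: q2  (read c: q2→q2)
  step 5: q2  (read c: q2→q2)
  step 6: q2  (read c: q2→q2)
  step 7: q2  (read c: q2→q2)
  step 8: q2  (read c: q2→q2)
  step 9: q2  (read c: q2→q2)

So i = 1, j = 2, giving x = w[0:1] = d, y = w[1:2] = c, z = w[2:9] = ccccccc.
Check: |xy| = 2 ≤ 6 and |y| = 1 ≥ 1. Reading y takes M from q2 back to q2, so every xyⁱz is accepted.
Since M has 6 states, any run of length ≥ 6 visits 6+1 states, so by pigeonhole some state repeats within the first 6 steps — that repeat gives the pumpable loop.

c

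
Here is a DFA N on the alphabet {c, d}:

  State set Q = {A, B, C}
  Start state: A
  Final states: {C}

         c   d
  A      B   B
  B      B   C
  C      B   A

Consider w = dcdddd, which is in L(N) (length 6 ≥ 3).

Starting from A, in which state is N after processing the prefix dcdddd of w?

C

Run of N on the first 6 characters of w = d c d d d d:
  step 0: A  (start)
  step 1: B  (read d: A→B)
  step 2: B  (read c: B→B)
  step 3: C  (read d: B→C)
  step 4: A  (read d: C→A)
  step 5: B  (read d: A→B)
  step 6: C  (read d: B→C)

After reading 6 characters, N is in state C.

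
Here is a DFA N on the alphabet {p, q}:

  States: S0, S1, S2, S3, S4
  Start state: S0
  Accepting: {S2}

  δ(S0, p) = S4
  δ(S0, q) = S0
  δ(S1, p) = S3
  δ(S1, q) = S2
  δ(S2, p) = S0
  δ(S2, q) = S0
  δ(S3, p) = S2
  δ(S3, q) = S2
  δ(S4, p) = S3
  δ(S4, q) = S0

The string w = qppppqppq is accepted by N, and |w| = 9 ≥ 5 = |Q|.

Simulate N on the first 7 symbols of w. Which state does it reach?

Run of N on the first 7 characters of w = q p p p p q p:
  step 0: S0  (start)
  step 1: S0  (read q: S0→S0)
  step 2: S4  (read p: S0→S4)
  step 3: S3  (read p: S4→S3)
  step 4: S2  (read p: S3→S2)
  step 5: S0  (read p: S2→S0)
  step 6: S0  (read q: S0→S0)
  step 7: S4  (read p: S0→S4)

After reading 7 characters, N is in state S4.
(This kind of state-tracing is the core of the pumping-lemma construction: with 5 states, pigeonhole forces a repeat within the first 5 steps.)

S4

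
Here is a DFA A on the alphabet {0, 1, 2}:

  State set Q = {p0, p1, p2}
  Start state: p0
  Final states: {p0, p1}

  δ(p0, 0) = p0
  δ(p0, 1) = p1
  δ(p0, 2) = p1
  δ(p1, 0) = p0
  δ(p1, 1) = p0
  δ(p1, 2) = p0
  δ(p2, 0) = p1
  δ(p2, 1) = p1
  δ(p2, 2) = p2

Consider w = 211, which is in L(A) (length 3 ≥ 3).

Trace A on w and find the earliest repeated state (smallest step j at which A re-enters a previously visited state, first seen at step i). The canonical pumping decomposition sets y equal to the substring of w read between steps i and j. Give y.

21

State sequence: p0 -2-> p1 -1-> p0 -1-> p1
First repeat at step 2: p0 was already visited.

So i = 0, j = 2, giving x = w[0:0] = ε, y = w[0:2] = 21, z = w[2:3] = 1.
Check: |xy| = 2 ≤ 3 and |y| = 2 ≥ 1. Reading y takes A from p0 back to p0, so every xyⁱz is accepted.
The DFA has 3 states, so the proof of the pumping lemma guarantees a repeated state among the first 3+1 visited; the segment between the two visits is the pumpable y.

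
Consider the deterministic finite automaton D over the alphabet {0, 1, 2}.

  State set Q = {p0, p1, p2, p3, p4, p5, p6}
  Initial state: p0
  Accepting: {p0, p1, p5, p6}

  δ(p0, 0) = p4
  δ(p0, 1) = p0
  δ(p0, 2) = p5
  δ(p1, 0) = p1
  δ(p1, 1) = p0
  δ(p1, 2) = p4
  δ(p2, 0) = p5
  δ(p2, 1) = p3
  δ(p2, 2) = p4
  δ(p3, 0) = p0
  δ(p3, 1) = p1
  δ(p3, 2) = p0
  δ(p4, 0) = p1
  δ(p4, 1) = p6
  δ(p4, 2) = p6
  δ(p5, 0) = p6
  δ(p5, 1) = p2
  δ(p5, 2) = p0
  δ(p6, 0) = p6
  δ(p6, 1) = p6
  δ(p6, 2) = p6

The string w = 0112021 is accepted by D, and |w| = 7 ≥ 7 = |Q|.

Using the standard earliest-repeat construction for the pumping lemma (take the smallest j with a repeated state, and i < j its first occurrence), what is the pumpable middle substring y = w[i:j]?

Run of D on w = 0 1 1 2 0 2 1:
  step 0: p0  (start)
  step 1: p4  (read 0: p0→p4)
  step 2: p6  (read 1: p4→p6)
  step 3: p6  (read 1: p6→p6)   ← first repeat (p6 seen earlier)
  step 4: p6  (read 2: p6→p6)
  step 5: p6  (read 0: p6→p6)
  step 6: p6  (read 2: p6→p6)
  step 7: p6  (read 1: p6→p6)

So i = 2, j = 3, giving x = w[0:2] = 01, y = w[2:3] = 1, z = w[3:7] = 2021.
Check: |xy| = 3 ≤ 7 and |y| = 1 ≥ 1. Reading y takes D from p6 back to p6, so every xyⁱz is accepted.
Since D has 7 states, any run of length ≥ 7 visits 7+1 states, so by pigeonhole some state repeats within the first 7 steps — that repeat gives the pumpable loop.

1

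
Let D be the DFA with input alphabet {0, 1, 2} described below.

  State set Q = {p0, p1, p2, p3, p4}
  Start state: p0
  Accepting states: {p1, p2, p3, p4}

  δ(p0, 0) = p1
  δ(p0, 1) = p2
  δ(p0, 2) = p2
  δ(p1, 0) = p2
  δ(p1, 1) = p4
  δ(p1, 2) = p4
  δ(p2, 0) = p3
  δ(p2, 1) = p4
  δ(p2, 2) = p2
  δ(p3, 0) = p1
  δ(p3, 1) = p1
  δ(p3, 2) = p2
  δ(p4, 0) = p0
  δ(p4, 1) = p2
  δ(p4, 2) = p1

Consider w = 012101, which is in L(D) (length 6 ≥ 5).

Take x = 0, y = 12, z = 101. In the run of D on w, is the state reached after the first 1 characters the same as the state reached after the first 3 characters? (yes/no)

yes

State sequence: p0 -0-> p1 -1-> p4 -2-> p1

After x (step 1): p1. After xy (step 3): p1.
They match, so y = 12 drives D around a cycle from p1 back to itself; pumping y any number of times keeps D in p1 before reading z, and xyⁱz ∈ L(D) for every i ≥ 0.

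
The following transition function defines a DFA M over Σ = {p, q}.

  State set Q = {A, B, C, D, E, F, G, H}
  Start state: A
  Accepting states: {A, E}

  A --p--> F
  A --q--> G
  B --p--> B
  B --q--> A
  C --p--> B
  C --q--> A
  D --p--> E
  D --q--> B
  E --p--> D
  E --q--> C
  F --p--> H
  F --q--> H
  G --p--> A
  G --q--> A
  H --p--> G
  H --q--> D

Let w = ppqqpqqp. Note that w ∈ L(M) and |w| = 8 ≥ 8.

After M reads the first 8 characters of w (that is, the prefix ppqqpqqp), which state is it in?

A

Run of M on the first 8 characters of w = p p q q p q q p:
  step 0: A  (start)
  step 1: F  (read p: A→F)
  step 2: H  (read p: F→H)
  step 3: D  (read q: H→D)
  step 4: B  (read q: D→B)
  step 5: B  (read p: B→B)
  step 6: A  (read q: B→A)
  step 7: G  (read q: A→G)
  step 8: A  (read p: G→A)

After reading 8 characters, M is in state A.
(This kind of state-tracing is the core of the pumping-lemma construction: with 8 states, pigeonhole forces a repeat within the first 8 steps.)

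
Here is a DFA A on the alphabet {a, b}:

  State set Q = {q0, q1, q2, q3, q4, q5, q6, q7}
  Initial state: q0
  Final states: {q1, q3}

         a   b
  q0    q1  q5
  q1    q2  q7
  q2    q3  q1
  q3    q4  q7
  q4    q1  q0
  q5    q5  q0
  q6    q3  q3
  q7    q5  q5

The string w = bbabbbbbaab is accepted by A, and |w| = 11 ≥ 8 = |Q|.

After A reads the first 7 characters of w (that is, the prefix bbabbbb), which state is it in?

State sequence: q0 -b-> q5 -b-> q0 -a-> q1 -b-> q7 -b-> q5 -b-> q0 -b-> q5

After reading 7 characters, A is in state q5.
(This kind of state-tracing is the core of the pumping-lemma construction: with 8 states, pigeonhole forces a repeat within the first 8 steps.)

q5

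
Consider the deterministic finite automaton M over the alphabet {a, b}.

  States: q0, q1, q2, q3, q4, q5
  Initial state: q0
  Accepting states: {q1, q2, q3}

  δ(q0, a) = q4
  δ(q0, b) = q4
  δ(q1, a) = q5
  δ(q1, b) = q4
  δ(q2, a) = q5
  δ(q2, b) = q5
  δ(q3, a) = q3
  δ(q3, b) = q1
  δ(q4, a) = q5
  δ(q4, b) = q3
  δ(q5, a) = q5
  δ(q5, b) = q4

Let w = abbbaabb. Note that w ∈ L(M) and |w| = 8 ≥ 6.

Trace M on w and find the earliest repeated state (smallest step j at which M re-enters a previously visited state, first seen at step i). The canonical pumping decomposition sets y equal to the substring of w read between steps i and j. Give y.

Run of M on w = a b b b a a b b:
  step 0: q0  (start)
  step 1: q4  (read a: q0→q4)
  step 2: q3  (read b: q4→q3)
  step 3: q1  (read b: q3→q1)
  step 4: q4  (read b: q1→q4)   ← first repeat (q4 seen earlier)
  step 5: q5  (read a: q4→q5)
  step 6: q5  (read a: q5→q5)
  step 7: q4  (read b: q5→q4)
  step 8: q3  (read b: q4→q3)

So i = 1, j = 4, giving x = w[0:1] = a, y = w[1:4] = bbb, z = w[4:8] = aabb.
Check: |xy| = 4 ≤ 6 and |y| = 3 ≥ 1. Reading y takes M from q4 back to q4, so every xyⁱz is accepted.
With |Q| = 6, pigeonhole forces a state repeat no later than step 6; the substring read between the first and second visits to that state can be pumped.

bbb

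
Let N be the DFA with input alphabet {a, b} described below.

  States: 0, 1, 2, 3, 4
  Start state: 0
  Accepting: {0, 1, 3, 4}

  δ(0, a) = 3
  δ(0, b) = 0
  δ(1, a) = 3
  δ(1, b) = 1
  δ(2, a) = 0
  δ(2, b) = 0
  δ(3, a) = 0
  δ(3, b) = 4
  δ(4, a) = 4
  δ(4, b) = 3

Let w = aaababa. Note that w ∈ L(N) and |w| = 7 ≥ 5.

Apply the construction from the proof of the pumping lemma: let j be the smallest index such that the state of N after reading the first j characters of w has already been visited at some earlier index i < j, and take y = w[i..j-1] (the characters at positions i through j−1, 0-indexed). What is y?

State sequence: 0 -a-> 3 -a-> 0 -a-> 3 -b-> 4 -a-> 4 -b-> 3 -a-> 0
First repeat at step 2: 0 was already visited.

So i = 0, j = 2, giving x = w[0:0] = ε, y = w[0:2] = aa, z = w[2:7] = ababa.
Check: |xy| = 2 ≤ 5 and |y| = 2 ≥ 1. Reading y takes N from 0 back to 0, so every xyⁱz is accepted.
With |Q| = 5, pigeonhole forces a state repeat no later than step 5; the substring read between the first and second visits to that state can be pumped.

aa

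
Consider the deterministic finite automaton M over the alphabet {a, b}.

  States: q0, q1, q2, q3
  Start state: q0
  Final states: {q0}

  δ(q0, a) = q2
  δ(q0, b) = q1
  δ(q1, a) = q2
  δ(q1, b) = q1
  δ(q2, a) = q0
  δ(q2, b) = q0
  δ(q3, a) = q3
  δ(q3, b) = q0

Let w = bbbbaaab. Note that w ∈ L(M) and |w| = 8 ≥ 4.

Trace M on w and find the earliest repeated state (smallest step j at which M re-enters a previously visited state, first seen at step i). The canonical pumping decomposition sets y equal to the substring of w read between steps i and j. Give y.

b

Run of M on w = b b b b a a a b:
  step 0: q0  (start)
  step 1: q1  (read b: q0→q1)
  step 2: q1  (read b: q1→q1)   ← first repeat (q1 seen earlier)
  step 3: q1  (read b: q1→q1)
  step 4: q1  (read b: q1→q1)
  step 5: q2  (read a: q1→q2)
  step 6: q0  (read a: q2→q0)
  step 7: q2  (read a: q0→q2)
  step 8: q0  (read b: q2→q0)

So i = 1, j = 2, giving x = w[0:1] = b, y = w[1:2] = b, z = w[2:8] = bbaaab.
Check: |xy| = 2 ≤ 4 and |y| = 1 ≥ 1. Reading y takes M from q1 back to q1, so every xyⁱz is accepted.
Since M has 4 states, any run of length ≥ 4 visits 4+1 states, so by pigeonhole some state repeats within the first 4 steps — that repeat gives the pumpable loop.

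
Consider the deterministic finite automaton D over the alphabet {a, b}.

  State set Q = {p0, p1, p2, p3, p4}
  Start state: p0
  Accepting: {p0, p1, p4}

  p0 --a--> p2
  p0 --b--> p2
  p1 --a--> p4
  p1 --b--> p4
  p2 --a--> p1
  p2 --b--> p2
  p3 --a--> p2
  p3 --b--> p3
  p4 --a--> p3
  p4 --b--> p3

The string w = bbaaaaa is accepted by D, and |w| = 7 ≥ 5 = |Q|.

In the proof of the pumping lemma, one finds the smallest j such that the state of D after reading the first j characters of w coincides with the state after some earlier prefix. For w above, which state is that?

State sequence: p0 -b-> p2 -b-> p2 -a-> p1 -a-> p4 -a-> p3 -a-> p2 -a-> p1
First repeat at step 2: p2 was already visited.

The earliest repeat is at step j = 2: D is in p2, which it already visited at step i = 1.

p2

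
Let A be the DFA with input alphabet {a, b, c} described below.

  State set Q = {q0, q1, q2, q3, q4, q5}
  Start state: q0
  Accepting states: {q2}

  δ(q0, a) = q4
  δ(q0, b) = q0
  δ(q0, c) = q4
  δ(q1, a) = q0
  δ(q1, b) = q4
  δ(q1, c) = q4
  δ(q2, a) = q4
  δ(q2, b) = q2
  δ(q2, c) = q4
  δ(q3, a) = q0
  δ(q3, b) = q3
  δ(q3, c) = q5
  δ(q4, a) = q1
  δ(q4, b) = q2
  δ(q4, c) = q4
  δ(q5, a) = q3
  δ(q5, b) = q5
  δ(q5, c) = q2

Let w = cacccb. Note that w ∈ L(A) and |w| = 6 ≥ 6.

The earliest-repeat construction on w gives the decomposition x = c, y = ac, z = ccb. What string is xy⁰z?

cccb

xy⁰z = xz = c·ccb = cccb.
Reading y = ac takes A from q4 back to q4, so after x the machine is still in q4, and z then leads to the accepting state q2. Hence cccb ∈ L(A).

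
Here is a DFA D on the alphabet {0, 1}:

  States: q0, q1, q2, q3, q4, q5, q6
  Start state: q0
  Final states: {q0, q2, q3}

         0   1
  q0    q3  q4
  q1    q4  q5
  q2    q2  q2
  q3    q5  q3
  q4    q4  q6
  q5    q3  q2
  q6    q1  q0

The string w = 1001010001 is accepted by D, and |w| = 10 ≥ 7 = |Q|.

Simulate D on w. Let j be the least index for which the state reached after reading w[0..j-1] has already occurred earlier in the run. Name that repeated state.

Run of D on w = 1 0 0 1 0 1 0 0 0 1:
  step 0: q0  (start)
  step 1: q4  (read 1: q0→q4)
  step 2: q4  (read 0: q4→q4)   ← first repeat (q4 seen earlier)
  step 3: q4  (read 0: q4→q4)
  step 4: q6  (read 1: q4→q6)
  step 5: q1  (read 0: q6→q1)
  step 6: q5  (read 1: q1→q5)
  step 7: q3  (read 0: q5→q3)
  step 8: q5  (read 0: q3→q5)
  step 9: q3  (read 0: q5→q3)
  step 10: q3  (read 1: q3→q3)

The earliest repeat is at step j = 2: D is in q4, which it already visited at step i = 1.
With |Q| = 7, pigeonhole forces a state repeat no later than step 7; the substring read between the first and second visits to that state can be pumped.

q4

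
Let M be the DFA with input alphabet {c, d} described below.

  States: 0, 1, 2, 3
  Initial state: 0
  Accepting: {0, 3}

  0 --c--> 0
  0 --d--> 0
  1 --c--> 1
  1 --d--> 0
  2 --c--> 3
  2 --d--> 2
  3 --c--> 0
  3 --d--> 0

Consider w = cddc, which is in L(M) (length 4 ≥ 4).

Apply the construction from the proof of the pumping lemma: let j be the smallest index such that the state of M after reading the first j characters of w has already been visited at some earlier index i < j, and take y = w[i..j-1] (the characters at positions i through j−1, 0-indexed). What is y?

c

State sequence: 0 -c-> 0 -d-> 0 -d-> 0 -c-> 0
First repeat at step 1: 0 was already visited.

So i = 0, j = 1, giving x = w[0:0] = ε, y = w[0:1] = c, z = w[1:4] = ddc.
Check: |xy| = 1 ≤ 4 and |y| = 1 ≥ 1. Reading y takes M from 0 back to 0, so every xyⁱz is accepted.
Pumping length from the standard proof: p = 4 (the number of states). The repeated state found above gives |xy| = j ≤ 4 and |y| = j − i ≥ 1.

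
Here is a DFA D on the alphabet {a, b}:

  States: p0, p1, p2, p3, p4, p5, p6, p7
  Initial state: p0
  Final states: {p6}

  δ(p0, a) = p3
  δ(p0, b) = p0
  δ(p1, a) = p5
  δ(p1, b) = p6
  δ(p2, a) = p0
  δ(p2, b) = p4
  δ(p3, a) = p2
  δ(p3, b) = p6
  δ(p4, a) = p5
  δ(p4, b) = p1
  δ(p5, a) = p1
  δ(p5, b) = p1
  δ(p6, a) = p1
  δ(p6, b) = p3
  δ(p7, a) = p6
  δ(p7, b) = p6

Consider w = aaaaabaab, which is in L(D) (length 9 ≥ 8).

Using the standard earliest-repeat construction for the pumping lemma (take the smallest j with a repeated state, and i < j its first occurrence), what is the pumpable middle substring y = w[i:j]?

aaa

State sequence: p0 -a-> p3 -a-> p2 -a-> p0 -a-> p3 -a-> p2 -b-> p4 -a-> p5 -a-> p1 -b-> p6
First repeat at step 3: p0 was already visited.

So i = 0, j = 3, giving x = w[0:0] = ε, y = w[0:3] = aaa, z = w[3:9] = aabaab.
Check: |xy| = 3 ≤ 8 and |y| = 3 ≥ 1. Reading y takes D from p0 back to p0, so every xyⁱz is accepted.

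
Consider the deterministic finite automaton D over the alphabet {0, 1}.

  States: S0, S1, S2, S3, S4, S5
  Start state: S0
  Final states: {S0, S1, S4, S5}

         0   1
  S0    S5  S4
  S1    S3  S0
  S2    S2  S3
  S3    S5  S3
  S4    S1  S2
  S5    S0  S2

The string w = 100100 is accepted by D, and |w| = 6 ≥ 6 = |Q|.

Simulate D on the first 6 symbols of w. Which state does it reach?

S0

Run of D on the first 6 characters of w = 1 0 0 1 0 0:
  step 0: S0  (start)
  step 1: S4  (read 1: S0→S4)
  step 2: S1  (read 0: S4→S1)
  step 3: S3  (read 0: S1→S3)
  step 4: S3  (read 1: S3→S3)
  step 5: S5  (read 0: S3→S5)
  step 6: S0  (read 0: S5→S0)

After reading 6 characters, D is in state S0.
(This kind of state-tracing is the core of the pumping-lemma construction: with 6 states, pigeonhole forces a repeat within the first 6 steps.)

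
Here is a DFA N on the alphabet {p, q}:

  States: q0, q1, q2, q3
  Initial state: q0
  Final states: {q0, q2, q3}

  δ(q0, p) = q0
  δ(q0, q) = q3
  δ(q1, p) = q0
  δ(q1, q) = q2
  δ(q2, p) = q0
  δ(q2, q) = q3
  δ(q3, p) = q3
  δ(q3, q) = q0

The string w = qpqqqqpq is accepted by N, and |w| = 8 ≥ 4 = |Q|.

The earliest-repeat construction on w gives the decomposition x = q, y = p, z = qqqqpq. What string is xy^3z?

xy^3z = q·p·p·p·qqqqpq = qpppqqqqpq.
Reading y = p takes N from q3 back to q3, so after x·y·y·y the machine is still in q3, and z then leads to the accepting state q0. Hence qpppqqqqpq ∈ L(N).

qpppqqqqpq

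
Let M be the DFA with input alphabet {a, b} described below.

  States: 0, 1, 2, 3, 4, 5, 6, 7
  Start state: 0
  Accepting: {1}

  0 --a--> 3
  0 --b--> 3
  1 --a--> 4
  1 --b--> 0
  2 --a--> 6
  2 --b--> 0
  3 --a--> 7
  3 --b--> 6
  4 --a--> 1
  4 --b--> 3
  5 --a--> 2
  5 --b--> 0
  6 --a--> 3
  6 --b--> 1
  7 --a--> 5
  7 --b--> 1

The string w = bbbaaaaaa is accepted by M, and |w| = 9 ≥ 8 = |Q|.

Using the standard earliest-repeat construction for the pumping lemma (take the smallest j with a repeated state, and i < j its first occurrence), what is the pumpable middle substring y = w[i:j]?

aa

State sequence: 0 -b-> 3 -b-> 6 -b-> 1 -a-> 4 -a-> 1 -a-> 4 -a-> 1 -a-> 4 -a-> 1
First repeat at step 5: 1 was already visited.

So i = 3, j = 5, giving x = w[0:3] = bbb, y = w[3:5] = aa, z = w[5:9] = aaaa.
Check: |xy| = 5 ≤ 8 and |y| = 2 ≥ 1. Reading y takes M from 1 back to 1, so every xyⁱz is accepted.
With |Q| = 8, pigeonhole forces a state repeat no later than step 8; the substring read between the first and second visits to that state can be pumped.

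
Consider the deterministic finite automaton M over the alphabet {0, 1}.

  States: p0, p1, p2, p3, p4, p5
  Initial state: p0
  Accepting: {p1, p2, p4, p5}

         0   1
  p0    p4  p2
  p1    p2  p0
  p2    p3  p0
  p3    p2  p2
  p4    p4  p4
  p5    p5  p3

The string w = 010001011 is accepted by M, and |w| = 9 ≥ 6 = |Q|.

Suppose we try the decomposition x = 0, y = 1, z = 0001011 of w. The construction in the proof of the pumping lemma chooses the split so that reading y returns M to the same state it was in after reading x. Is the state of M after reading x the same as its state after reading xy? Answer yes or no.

yes

State sequence: p0 -0-> p4 -1-> p4

After x (step 1): p4. After xy (step 2): p4.
They match, so y = 1 drives M around a cycle from p4 back to itself; pumping y any number of times keeps M in p4 before reading z, and xyⁱz ∈ L(M) for every i ≥ 0.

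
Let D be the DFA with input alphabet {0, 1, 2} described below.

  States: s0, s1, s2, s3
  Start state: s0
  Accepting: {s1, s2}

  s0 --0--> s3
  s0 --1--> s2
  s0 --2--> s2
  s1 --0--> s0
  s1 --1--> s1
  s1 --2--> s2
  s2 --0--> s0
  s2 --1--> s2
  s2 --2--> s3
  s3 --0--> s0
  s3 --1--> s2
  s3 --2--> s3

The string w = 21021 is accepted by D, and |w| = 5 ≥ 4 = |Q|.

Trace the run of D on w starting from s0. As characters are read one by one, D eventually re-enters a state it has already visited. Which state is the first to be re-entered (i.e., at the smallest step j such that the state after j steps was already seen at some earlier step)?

s2

State sequence: s0 -2-> s2 -1-> s2 -0-> s0 -2-> s2 -1-> s2
First repeat at step 2: s2 was already visited.

The earliest repeat is at step j = 2: D is in s2, which it already visited at step i = 1.
With |Q| = 4, pigeonhole forces a state repeat no later than step 4; the substring read between the first and second visits to that state can be pumped.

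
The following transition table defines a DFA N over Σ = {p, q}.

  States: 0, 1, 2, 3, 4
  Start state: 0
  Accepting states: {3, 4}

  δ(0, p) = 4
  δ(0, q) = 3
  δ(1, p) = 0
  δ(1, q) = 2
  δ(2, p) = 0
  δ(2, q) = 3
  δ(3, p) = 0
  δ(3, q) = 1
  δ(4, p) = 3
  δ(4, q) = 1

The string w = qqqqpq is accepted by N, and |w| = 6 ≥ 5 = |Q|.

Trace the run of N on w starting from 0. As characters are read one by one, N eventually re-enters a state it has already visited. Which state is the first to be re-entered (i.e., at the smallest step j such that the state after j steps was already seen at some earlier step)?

State sequence: 0 -q-> 3 -q-> 1 -q-> 2 -q-> 3 -p-> 0 -q-> 3
First repeat at step 4: 3 was already visited.

The earliest repeat is at step j = 4: N is in 3, which it already visited at step i = 1.

3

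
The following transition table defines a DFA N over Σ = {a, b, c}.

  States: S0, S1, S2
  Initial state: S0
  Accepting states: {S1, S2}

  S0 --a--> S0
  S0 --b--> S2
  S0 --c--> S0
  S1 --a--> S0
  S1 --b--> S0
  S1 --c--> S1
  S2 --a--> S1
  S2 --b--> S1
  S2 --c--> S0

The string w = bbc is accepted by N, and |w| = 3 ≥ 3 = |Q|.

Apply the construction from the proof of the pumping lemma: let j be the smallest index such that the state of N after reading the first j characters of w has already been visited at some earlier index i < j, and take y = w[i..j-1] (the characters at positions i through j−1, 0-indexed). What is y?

c

State sequence: S0 -b-> S2 -b-> S1 -c-> S1
First repeat at step 3: S1 was already visited.

So i = 2, j = 3, giving x = w[0:2] = bb, y = w[2:3] = c, z = w[3:3] = ε.
Check: |xy| = 3 ≤ 3 and |y| = 1 ≥ 1. Reading y takes N from S1 back to S1, so every xyⁱz is accepted.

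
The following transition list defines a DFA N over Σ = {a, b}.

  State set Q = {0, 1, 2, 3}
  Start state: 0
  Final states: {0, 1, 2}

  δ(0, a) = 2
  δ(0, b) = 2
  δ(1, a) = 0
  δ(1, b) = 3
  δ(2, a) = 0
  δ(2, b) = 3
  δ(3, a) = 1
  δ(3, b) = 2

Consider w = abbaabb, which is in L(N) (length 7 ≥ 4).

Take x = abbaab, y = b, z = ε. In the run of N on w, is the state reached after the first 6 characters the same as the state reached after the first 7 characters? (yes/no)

State sequence: 0 -a-> 2 -b-> 3 -b-> 2 -a-> 0 -a-> 2 -b-> 3 -b-> 2

After x (step 6): 3. After xy (step 7): 2.
They differ (3 ≠ 2), so y is not a cycle from the state after x; this split is not the one the pumping-lemma construction produces, and pumping y need not keep the string in L(N).

no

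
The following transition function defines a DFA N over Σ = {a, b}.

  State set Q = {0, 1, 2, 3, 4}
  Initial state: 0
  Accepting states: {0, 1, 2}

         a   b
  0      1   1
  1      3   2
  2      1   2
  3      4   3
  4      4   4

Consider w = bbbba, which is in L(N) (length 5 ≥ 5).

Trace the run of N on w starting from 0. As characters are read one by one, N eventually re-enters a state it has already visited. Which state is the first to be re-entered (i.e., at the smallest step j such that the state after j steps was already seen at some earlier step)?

2

State sequence: 0 -b-> 1 -b-> 2 -b-> 2 -b-> 2 -a-> 1
First repeat at step 3: 2 was already visited.

The earliest repeat is at step j = 3: N is in 2, which it already visited at step i = 2.
With |Q| = 5, pigeonhole forces a state repeat no later than step 5; the substring read between the first and second visits to that state can be pumped.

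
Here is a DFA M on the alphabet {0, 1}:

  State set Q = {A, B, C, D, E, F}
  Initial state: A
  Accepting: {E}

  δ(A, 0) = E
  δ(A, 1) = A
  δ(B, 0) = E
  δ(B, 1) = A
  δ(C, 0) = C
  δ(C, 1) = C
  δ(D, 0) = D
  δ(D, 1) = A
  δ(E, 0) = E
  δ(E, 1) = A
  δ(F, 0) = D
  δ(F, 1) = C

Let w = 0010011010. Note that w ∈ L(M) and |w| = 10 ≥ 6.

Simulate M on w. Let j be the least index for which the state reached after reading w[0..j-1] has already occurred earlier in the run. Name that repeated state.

Run of M on w = 0 0 1 0 0 1 1 0 1 0:
  step 0: A  (start)
  step 1: E  (read 0: A→E)
  step 2: E  (read 0: E→E)   ← first repeat (E seen earlier)
  step 3: A  (read 1: E→A)
  step 4: E  (read 0: A→E)
  step 5: E  (read 0: E→E)
  step 6: A  (read 1: E→A)
  step 7: A  (read 1: A→A)
  step 8: E  (read 0: A→E)
  step 9: A  (read 1: E→A)
  step 10: E  (read 0: A→E)

The earliest repeat is at step j = 2: M is in E, which it already visited at step i = 1.

E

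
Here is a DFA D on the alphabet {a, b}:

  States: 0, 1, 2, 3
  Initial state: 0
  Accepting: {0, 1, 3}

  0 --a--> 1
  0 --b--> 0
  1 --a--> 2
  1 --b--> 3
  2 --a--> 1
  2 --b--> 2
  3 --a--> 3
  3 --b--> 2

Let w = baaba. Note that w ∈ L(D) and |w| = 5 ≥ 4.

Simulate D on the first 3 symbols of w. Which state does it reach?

State sequence: 0 -b-> 0 -a-> 1 -a-> 2

After reading 3 characters, D is in state 2.

2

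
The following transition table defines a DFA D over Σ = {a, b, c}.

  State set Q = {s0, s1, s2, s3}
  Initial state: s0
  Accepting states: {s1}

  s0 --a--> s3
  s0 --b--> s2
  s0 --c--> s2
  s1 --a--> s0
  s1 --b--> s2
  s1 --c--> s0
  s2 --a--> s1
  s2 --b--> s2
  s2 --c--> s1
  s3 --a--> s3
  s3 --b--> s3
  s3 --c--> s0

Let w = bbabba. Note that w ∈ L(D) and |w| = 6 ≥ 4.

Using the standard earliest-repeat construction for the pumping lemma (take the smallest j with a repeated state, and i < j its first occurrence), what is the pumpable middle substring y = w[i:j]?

State sequence: s0 -b-> s2 -b-> s2 -a-> s1 -b-> s2 -b-> s2 -a-> s1
First repeat at step 2: s2 was already visited.

So i = 1, j = 2, giving x = w[0:1] = b, y = w[1:2] = b, z = w[2:6] = abba.
Check: |xy| = 2 ≤ 4 and |y| = 1 ≥ 1. Reading y takes D from s2 back to s2, so every xyⁱz is accepted.
Since D has 4 states, any run of length ≥ 4 visits 4+1 states, so by pigeonhole some state repeats within the first 4 steps — that repeat gives the pumpable loop.

b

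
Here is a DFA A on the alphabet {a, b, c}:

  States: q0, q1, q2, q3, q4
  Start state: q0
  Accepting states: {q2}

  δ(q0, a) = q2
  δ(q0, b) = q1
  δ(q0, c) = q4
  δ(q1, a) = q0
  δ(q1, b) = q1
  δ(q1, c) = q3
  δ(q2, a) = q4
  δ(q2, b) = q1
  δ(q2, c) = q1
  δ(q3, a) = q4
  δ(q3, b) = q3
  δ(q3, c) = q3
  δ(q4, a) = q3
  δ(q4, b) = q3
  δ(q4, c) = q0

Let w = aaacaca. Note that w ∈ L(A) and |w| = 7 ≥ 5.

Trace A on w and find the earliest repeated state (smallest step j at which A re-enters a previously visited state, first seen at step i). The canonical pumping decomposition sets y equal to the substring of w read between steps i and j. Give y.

Run of A on w = a a a c a c a:
  step 0: q0  (start)
  step 1: q2  (read a: q0→q2)
  step 2: q4  (read a: q2→q4)
  step 3: q3  (read a: q4→q3)
  step 4: q3  (read c: q3→q3)   ← first repeat (q3 seen earlier)
  step 5: q4  (read a: q3→q4)
  step 6: q0  (read c: q4→q0)
  step 7: q2  (read a: q0→q2)

So i = 3, j = 4, giving x = w[0:3] = aaa, y = w[3:4] = c, z = w[4:7] = aca.
Check: |xy| = 4 ≤ 5 and |y| = 1 ≥ 1. Reading y takes A from q3 back to q3, so every xyⁱz is accepted.
The DFA has 5 states, so the proof of the pumping lemma guarantees a repeated state among the first 5+1 visited; the segment between the two visits is the pumpable y.

c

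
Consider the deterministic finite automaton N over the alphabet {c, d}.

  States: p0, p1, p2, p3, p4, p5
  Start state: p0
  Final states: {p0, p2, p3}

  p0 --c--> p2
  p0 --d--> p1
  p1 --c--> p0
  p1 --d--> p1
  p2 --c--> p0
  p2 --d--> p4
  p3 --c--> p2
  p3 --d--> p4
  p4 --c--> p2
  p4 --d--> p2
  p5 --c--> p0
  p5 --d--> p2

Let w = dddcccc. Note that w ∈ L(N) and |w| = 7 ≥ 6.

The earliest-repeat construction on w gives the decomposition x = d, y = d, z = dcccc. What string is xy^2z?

xy^2z = d·d·d·dcccc = ddddcccc.
Reading y = d takes N from p1 back to p1, so after x·y·y the machine is still in p1, and z then leads to the accepting state p2. Hence ddddcccc ∈ L(N).

ddddcccc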